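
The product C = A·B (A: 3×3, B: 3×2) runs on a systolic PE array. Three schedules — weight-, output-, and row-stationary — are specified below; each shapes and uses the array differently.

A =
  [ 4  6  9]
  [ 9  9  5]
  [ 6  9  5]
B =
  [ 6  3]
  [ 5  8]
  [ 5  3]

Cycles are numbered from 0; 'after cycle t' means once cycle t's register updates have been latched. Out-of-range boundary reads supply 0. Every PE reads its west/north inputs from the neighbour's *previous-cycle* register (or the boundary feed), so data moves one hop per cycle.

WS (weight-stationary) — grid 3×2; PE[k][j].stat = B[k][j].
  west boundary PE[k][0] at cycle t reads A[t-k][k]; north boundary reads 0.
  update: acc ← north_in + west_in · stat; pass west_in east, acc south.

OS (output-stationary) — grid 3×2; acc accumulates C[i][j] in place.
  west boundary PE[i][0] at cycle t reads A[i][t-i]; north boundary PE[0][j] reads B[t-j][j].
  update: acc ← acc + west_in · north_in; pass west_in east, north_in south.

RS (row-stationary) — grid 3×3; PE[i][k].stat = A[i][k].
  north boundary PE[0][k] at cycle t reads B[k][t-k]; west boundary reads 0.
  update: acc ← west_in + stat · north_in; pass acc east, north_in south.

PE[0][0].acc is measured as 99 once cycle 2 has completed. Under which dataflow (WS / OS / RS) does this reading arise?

WS [3×2] PE[0][0] across cycles:
  0: (0,0).acc=24  regs=<4,24>
  1: (0,0).acc=54  regs=<9,54>
  2: (0,0).acc=36  regs=<6,36>
OS [3×2] PE[0][0] across cycles:
  0: (0,0).acc=24  regs=<4,6>
  1: (0,0).acc=54  regs=<6,5>
  2: (0,0).acc=99  regs=<9,5>
RS [3×3] PE[0][0] across cycles:
  0: (0,0).acc=24  regs=<24,6>
  1: (0,0).acc=12  regs=<12,3>
  2: (0,0).acc=0  regs=<0,0>

dataflow = OS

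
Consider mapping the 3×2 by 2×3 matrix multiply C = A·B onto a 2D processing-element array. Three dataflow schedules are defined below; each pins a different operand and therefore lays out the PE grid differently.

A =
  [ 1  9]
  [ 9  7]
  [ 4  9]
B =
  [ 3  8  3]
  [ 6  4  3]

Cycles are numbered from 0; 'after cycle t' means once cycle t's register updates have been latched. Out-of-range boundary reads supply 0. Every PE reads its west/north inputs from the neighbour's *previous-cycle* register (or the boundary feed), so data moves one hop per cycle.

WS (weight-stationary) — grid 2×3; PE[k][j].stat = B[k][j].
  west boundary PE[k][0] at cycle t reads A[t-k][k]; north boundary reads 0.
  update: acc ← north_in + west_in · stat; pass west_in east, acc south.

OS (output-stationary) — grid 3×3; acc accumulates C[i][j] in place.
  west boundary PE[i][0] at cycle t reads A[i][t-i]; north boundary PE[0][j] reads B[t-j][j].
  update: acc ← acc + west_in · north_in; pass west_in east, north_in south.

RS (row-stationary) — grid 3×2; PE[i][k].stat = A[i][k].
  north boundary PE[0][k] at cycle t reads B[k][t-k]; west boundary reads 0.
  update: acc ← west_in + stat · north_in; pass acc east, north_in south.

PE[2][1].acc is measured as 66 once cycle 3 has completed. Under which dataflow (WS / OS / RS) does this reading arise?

dataflow = RS

— WS: 2×3 array has no PE[2][1].
Under OS (3×3), PE[2][1]:
  0: (2,1).acc=0  regs=<0,0>
  1: (2,1).acc=0  regs=<0,0>
  2: (2,1).acc=0  regs=<0,0>
  3: (2,1).acc=32  regs=<4,8>
Under RS (3×2), PE[2][1]:
  0: (2,1).acc=0  regs=<0,0>
  1: (2,1).acc=0  regs=<0,0>
  2: (2,1).acc=0  regs=<0,0>
  3: (2,1).acc=66  regs=<66,6>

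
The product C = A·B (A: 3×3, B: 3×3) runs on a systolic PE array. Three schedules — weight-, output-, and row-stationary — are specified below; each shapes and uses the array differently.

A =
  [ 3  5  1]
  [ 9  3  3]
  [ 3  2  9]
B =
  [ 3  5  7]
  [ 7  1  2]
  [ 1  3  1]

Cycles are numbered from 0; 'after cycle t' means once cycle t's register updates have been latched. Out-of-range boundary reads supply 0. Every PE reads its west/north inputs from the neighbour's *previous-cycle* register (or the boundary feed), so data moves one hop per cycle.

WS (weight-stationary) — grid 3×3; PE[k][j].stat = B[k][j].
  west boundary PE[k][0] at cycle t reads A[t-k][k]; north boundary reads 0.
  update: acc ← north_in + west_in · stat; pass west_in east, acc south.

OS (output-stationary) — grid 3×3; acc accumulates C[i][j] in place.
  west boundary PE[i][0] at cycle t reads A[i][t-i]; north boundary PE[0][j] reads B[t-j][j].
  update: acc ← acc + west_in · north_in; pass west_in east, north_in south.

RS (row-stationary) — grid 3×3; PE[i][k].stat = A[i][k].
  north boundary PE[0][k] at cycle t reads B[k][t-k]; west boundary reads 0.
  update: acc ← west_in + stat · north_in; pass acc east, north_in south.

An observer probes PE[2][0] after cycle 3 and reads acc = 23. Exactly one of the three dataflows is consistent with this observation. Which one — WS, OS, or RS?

dataflow = OS

WS [3×3] PE[2][0] across cycles:
  t=0 PE[2][0]: acc=0 h=0 v=0
  t=1 PE[2][0]: acc=0 h=0 v=0
  t=2 PE[2][0]: acc=45 h=1 v=45
  t=3 PE[2][0]: acc=51 h=3 v=51
OS [3×3] PE[2][0] across cycles:
  t=0 PE[2][0]: acc=0 h=0 v=0
  t=1 PE[2][0]: acc=0 h=0 v=0
  t=2 PE[2][0]: acc=9 h=3 v=3
  t=3 PE[2][0]: acc=23 h=2 v=7
RS [3×3] PE[2][0] across cycles:
  t=0 PE[2][0]: acc=0 h=0 v=0
  t=1 PE[2][0]: acc=0 h=0 v=0
  t=2 PE[2][0]: acc=9 h=9 v=3
  t=3 PE[2][0]: acc=15 h=15 v=5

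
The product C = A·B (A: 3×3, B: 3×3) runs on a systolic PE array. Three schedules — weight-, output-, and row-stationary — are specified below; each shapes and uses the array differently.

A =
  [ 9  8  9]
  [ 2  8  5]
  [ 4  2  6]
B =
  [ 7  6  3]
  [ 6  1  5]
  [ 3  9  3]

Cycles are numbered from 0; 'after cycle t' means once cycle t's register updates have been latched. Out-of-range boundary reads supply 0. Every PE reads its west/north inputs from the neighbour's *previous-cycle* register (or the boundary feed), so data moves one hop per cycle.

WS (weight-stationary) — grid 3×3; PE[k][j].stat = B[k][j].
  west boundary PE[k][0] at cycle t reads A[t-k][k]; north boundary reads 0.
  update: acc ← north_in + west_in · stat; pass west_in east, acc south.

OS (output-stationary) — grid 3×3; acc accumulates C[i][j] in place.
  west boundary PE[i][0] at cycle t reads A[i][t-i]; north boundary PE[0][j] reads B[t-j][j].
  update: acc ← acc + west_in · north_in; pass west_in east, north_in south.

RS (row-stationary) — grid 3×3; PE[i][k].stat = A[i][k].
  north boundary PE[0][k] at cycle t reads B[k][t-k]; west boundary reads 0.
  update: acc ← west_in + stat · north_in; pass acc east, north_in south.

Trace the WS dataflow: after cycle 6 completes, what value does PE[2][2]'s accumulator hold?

PE[2][2].acc = 40

Tracing WS — 3×3 array, target PE[2][2]:
  0: (1,2).acc=0  regs=<0,0>
  0: (2,1).acc=0  regs=<0,0>
  0: (2,2).acc=0  regs=<0,0>
  1: (1,2).acc=0  regs=<0,0>
  1: (2,1).acc=0  regs=<0,0>
  1: (2,2).acc=0  regs=<0,0>
  2: (1,2).acc=0  regs=<0,0>
  2: (2,1).acc=0  regs=<0,0>
  2: (2,2).acc=0  regs=<0,0>
  3: (1,2).acc=67  regs=<8,67>
  3: (2,1).acc=143  regs=<9,143>
  3: (2,2).acc=0  regs=<0,0>
  4: (1,2).acc=46  regs=<8,46>
  4: (2,1).acc=65  regs=<5,65>
  4: (2,2).acc=94  regs=<9,94>
  5: (1,2).acc=22  regs=<2,22>
  5: (2,1).acc=80  regs=<6,80>
  5: (2,2).acc=61  regs=<5,61>
  6: (1,2).acc=0  regs=<0,0>
  6: (2,1).acc=0  regs=<0,0>
  6: (2,2).acc=40  regs=<6,40>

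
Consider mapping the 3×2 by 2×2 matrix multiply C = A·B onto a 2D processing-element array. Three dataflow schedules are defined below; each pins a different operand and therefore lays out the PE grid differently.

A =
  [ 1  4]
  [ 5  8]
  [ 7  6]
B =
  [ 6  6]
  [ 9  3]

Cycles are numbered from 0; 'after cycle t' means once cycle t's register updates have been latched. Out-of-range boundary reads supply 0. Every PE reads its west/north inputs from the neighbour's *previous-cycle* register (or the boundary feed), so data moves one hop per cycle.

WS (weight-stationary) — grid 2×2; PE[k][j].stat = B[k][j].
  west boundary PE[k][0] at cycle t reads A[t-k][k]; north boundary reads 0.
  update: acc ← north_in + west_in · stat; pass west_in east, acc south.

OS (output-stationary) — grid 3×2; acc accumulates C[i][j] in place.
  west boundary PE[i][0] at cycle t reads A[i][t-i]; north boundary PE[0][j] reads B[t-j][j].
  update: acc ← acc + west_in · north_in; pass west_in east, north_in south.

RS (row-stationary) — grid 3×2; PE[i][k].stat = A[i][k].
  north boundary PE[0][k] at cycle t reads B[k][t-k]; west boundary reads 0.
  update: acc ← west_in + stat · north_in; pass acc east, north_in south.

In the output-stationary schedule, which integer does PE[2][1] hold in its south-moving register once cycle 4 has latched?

Tracing OS — 3×2 array, target PE[2][1]:
  c0 r1c1: 0 / 0 / 0
  c0 r2c0: 0 / 0 / 0
  c0 r2c1: 0 / 0 / 0
  c1 r1c1: 0 / 0 / 0
  c1 r2c0: 0 / 0 / 0
  c1 r2c1: 0 / 0 / 0
  c2 r1c1: 30 / 5 / 6
  c2 r2c0: 42 / 7 / 6
  c2 r2c1: 0 / 0 / 0
  c3 r1c1: 54 / 8 / 3
  c3 r2c0: 96 / 6 / 9
  c3 r2c1: 42 / 7 / 6
  c4 r1c1: 54 / 0 / 0
  c4 r2c0: 96 / 0 / 0
  c4 r2c1: 60 / 6 / 3

register = 3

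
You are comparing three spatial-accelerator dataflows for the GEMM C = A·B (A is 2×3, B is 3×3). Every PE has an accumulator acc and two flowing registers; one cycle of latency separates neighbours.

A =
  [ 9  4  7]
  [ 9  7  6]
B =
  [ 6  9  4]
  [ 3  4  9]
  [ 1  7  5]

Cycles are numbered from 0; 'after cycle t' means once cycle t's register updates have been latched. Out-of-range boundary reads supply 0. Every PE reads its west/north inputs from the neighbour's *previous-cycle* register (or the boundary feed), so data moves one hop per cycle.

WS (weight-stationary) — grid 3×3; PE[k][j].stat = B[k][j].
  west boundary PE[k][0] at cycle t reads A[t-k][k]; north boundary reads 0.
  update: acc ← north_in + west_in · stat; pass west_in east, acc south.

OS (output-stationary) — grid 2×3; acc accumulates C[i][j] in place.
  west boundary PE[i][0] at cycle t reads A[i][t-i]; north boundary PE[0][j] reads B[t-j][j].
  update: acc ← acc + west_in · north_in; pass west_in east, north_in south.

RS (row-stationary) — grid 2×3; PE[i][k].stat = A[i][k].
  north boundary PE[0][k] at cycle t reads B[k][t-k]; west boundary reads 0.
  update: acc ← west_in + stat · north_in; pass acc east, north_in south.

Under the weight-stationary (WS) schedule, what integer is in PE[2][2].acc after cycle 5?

PE[2][2].acc = 129

WS (3×3). Following PE[2][2] plus its west/north inputs:
  step 0 · PE1,2: acc=0; fwd→0 fwd↓0
  step 0 · PE2,1: acc=0; fwd→0 fwd↓0
  step 0 · PE2,2: acc=0; fwd→0 fwd↓0
  step 1 · PE1,2: acc=0; fwd→0 fwd↓0
  step 1 · PE2,1: acc=0; fwd→0 fwd↓0
  step 1 · PE2,2: acc=0; fwd→0 fwd↓0
  step 2 · PE1,2: acc=0; fwd→0 fwd↓0
  step 2 · PE2,1: acc=0; fwd→0 fwd↓0
  step 2 · PE2,2: acc=0; fwd→0 fwd↓0
  step 3 · PE1,2: acc=72; fwd→4 fwd↓72
  step 3 · PE2,1: acc=146; fwd→7 fwd↓146
  step 3 · PE2,2: acc=0; fwd→0 fwd↓0
  step 4 · PE1,2: acc=99; fwd→7 fwd↓99
  step 4 · PE2,1: acc=151; fwd→6 fwd↓151
  step 4 · PE2,2: acc=107; fwd→7 fwd↓107
  step 5 · PE1,2: acc=0; fwd→0 fwd↓0
  step 5 · PE2,1: acc=0; fwd→0 fwd↓0
  step 5 · PE2,2: acc=129; fwd→6 fwd↓129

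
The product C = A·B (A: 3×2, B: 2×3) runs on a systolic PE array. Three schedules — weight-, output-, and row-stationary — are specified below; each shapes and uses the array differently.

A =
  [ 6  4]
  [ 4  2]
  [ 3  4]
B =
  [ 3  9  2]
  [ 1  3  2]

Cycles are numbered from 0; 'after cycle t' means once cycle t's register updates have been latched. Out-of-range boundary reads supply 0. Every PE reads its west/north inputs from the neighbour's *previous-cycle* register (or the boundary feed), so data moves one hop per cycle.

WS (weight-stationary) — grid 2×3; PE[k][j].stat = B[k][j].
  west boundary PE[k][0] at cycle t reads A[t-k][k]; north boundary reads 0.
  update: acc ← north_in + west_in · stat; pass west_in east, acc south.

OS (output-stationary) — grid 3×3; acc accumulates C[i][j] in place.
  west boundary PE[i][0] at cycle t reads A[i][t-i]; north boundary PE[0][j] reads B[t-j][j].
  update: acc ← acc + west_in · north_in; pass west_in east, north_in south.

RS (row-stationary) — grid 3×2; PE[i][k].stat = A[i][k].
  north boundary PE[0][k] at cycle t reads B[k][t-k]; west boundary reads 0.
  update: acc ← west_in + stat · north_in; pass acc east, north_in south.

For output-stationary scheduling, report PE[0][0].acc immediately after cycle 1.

PE[0][0].acc = 22

OS 3×3: PE[0][0] cycle-by-cycle (with neighbour feeds):
  after 0 — PE[0][0] acc=18, pass-E 6, pass-S 3
  after 1 — PE[0][0] acc=22, pass-E 4, pass-S 1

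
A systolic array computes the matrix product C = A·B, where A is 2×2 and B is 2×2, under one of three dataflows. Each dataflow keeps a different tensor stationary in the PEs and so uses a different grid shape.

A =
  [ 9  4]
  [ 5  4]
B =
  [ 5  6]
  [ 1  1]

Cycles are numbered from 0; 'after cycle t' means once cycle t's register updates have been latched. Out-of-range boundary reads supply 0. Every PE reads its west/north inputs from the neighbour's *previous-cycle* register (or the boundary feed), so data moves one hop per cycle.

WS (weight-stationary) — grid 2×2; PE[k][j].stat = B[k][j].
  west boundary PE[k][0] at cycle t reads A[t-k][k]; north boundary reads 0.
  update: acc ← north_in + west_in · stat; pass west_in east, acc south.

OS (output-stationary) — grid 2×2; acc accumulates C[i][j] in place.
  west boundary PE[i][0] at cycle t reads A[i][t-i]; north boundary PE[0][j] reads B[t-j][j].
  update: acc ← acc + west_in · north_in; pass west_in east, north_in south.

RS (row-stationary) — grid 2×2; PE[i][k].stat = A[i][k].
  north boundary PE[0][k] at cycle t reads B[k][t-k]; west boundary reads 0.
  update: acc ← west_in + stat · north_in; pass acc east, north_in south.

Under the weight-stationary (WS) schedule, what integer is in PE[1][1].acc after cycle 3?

PE[1][1].acc = 34

Tracing WS — 2×2 array, target PE[1][1]:
  c0 r0c1: 0 / 0 / 0
  c0 r1c0: 0 / 0 / 0
  c0 r1c1: 0 / 0 / 0
  c1 r0c1: 54 / 9 / 54
  c1 r1c0: 49 / 4 / 49
  c1 r1c1: 0 / 0 / 0
  c2 r0c1: 30 / 5 / 30
  c2 r1c0: 29 / 4 / 29
  c2 r1c1: 58 / 4 / 58
  c3 r0c1: 0 / 0 / 0
  c3 r1c0: 0 / 0 / 0
  c3 r1c1: 34 / 4 / 34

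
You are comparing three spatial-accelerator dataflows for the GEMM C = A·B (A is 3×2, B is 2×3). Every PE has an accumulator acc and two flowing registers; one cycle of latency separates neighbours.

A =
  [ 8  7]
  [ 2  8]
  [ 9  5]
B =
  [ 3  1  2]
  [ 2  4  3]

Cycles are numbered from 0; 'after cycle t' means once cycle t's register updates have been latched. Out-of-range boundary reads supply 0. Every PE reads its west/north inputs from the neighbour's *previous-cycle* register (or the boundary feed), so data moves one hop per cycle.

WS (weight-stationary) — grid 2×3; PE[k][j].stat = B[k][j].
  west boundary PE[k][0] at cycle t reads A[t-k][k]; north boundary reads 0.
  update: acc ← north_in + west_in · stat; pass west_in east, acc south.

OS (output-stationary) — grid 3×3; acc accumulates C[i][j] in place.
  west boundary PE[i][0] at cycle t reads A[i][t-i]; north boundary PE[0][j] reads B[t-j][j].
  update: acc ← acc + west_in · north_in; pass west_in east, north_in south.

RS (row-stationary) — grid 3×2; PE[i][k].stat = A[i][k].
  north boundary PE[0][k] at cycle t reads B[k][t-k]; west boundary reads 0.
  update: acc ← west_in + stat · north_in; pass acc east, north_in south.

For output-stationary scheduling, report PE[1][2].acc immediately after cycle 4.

OS (3×3). Following PE[1][2] plus its west/north inputs:
  cycle 0: PE[0][2] → acc 0, east 0, south 0
  cycle 0: PE[1][1] → acc 0, east 0, south 0
  cycle 0: PE[1][2] → acc 0, east 0, south 0
  cycle 1: PE[0][2] → acc 0, east 0, south 0
  cycle 1: PE[1][1] → acc 0, east 0, south 0
  cycle 1: PE[1][2] → acc 0, east 0, south 0
  cycle 2: PE[0][2] → acc 16, east 8, south 2
  cycle 2: PE[1][1] → acc 2, east 2, south 1
  cycle 2: PE[1][2] → acc 0, east 0, south 0
  cycle 3: PE[0][2] → acc 37, east 7, south 3
  cycle 3: PE[1][1] → acc 34, east 8, south 4
  cycle 3: PE[1][2] → acc 4, east 2, south 2
  cycle 4: PE[0][2] → acc 37, east 0, south 0
  cycle 4: PE[1][1] → acc 34, east 0, south 0
  cycle 4: PE[1][2] → acc 28, east 8, south 3

PE[1][2].acc = 28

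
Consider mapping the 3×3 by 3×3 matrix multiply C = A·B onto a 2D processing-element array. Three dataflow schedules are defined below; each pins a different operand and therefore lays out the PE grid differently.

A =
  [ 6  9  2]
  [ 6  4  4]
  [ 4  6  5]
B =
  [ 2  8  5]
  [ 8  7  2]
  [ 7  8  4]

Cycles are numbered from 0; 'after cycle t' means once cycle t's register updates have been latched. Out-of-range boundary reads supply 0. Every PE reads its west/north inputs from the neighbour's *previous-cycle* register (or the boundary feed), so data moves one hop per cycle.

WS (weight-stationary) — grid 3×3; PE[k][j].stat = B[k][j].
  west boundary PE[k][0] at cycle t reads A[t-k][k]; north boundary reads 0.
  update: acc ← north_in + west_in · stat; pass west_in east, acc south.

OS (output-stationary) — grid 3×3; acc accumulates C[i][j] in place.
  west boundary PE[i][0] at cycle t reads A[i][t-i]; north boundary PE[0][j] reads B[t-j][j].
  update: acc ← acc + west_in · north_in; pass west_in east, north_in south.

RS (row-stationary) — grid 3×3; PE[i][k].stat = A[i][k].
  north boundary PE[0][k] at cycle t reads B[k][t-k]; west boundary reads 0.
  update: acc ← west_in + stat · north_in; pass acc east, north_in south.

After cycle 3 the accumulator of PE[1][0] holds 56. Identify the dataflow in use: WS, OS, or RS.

Under WS (3×3), PE[1][0]:
  t=0 PE[1][0]: acc=0 h=0 v=0
  t=1 PE[1][0]: acc=84 h=9 v=84
  t=2 PE[1][0]: acc=44 h=4 v=44
  t=3 PE[1][0]: acc=56 h=6 v=56
Under OS (3×3), PE[1][0]:
  t=0 PE[1][0]: acc=0 h=0 v=0
  t=1 PE[1][0]: acc=12 h=6 v=2
  t=2 PE[1][0]: acc=44 h=4 v=8
  t=3 PE[1][0]: acc=72 h=4 v=7
Under RS (3×3), PE[1][0]:
  t=0 PE[1][0]: acc=0 h=0 v=0
  t=1 PE[1][0]: acc=12 h=12 v=2
  t=2 PE[1][0]: acc=48 h=48 v=8
  t=3 PE[1][0]: acc=30 h=30 v=5

dataflow = WS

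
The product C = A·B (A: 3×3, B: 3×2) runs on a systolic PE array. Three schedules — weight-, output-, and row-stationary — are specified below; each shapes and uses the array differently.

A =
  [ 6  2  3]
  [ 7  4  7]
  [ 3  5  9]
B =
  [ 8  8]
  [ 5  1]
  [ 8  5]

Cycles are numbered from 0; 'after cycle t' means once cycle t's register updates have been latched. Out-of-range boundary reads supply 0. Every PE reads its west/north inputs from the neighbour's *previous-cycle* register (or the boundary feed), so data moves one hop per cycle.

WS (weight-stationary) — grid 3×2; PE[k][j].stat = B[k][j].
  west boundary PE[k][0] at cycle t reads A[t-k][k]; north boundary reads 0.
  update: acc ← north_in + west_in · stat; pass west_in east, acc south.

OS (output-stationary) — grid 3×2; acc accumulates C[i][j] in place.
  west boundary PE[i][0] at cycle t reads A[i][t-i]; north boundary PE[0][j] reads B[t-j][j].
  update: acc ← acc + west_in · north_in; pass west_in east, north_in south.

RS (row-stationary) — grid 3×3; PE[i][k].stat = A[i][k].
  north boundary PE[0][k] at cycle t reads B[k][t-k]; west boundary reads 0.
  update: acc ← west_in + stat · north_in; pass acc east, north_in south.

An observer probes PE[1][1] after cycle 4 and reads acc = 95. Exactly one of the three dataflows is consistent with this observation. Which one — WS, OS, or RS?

dataflow = OS

— WS: 3×2; PE[1][1] trace:
  step 0 · PE1,1: acc=0; fwd→0 fwd↓0
  step 1 · PE1,1: acc=0; fwd→0 fwd↓0
  step 2 · PE1,1: acc=50; fwd→2 fwd↓50
  step 3 · PE1,1: acc=60; fwd→4 fwd↓60
  step 4 · PE1,1: acc=29; fwd→5 fwd↓29
— OS: 3×2; PE[1][1] trace:
  step 0 · PE1,1: acc=0; fwd→0 fwd↓0
  step 1 · PE1,1: acc=0; fwd→0 fwd↓0
  step 2 · PE1,1: acc=56; fwd→7 fwd↓8
  step 3 · PE1,1: acc=60; fwd→4 fwd↓1
  step 4 · PE1,1: acc=95; fwd→7 fwd↓5
— RS: 3×3; PE[1][1] trace:
  step 0 · PE1,1: acc=0; fwd→0 fwd↓0
  step 1 · PE1,1: acc=0; fwd→0 fwd↓0
  step 2 · PE1,1: acc=76; fwd→76 fwd↓5
  step 3 · PE1,1: acc=60; fwd→60 fwd↓1
  step 4 · PE1,1: acc=0; fwd→0 fwd↓0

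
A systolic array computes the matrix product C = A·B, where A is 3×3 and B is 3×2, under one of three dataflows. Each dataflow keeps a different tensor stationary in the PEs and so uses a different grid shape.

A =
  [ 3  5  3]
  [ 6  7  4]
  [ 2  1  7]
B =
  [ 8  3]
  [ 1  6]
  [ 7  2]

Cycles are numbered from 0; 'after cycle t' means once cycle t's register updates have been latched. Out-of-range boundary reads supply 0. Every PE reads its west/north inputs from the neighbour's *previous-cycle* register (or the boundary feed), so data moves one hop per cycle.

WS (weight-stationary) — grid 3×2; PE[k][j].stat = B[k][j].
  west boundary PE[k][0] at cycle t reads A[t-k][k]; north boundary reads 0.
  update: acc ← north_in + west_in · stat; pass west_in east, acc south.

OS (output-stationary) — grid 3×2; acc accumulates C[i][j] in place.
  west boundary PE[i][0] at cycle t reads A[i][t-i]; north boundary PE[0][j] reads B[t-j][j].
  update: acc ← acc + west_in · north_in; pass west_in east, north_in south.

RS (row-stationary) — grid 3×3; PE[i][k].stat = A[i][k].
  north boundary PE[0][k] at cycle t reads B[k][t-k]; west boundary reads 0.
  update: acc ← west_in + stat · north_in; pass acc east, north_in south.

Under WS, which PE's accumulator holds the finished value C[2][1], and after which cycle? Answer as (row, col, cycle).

(row, col, cycle) = (2, 1, 5)

WS: C[2][1] accumulates in PE[2][1]:
  [0] (2,1) acc=0 (h:0 v:0)
  [1] (2,1) acc=0 (h:0 v:0)
  [2] (2,1) acc=0 (h:0 v:0)
  [3] (2,1) acc=45 (h:3 v:45)
  [4] (2,1) acc=68 (h:4 v:68)
  [5] (2,1) acc=26 (h:7 v:26)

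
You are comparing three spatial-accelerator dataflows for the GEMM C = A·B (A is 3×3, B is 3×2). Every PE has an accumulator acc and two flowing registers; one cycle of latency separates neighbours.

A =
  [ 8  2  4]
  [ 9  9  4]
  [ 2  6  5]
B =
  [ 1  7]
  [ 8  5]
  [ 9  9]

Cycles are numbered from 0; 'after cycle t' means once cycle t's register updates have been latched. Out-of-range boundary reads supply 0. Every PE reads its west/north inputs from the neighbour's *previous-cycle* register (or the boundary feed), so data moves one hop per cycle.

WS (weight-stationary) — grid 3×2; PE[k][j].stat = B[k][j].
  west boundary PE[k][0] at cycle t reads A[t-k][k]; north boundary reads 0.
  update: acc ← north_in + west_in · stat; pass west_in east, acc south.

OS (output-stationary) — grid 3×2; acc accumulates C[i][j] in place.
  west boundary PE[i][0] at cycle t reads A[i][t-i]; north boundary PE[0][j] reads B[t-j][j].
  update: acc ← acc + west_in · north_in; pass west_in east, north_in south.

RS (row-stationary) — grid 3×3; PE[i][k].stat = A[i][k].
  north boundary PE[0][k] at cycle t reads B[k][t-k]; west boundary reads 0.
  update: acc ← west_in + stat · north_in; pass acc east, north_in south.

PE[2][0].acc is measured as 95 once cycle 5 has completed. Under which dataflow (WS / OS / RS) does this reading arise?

dataflow = OS

WS (3×2 grid), PE[2][0]:
  cycle 0: PE[2][0] → acc 0, east 0, south 0
  cycle 1: PE[2][0] → acc 0, east 0, south 0
  cycle 2: PE[2][0] → acc 60, east 4, south 60
  cycle 3: PE[2][0] → acc 117, east 4, south 117
  cycle 4: PE[2][0] → acc 95, east 5, south 95
  cycle 5: PE[2][0] → acc 0, east 0, south 0
OS (3×2 grid), PE[2][0]:
  cycle 0: PE[2][0] → acc 0, east 0, south 0
  cycle 1: PE[2][0] → acc 0, east 0, south 0
  cycle 2: PE[2][0] → acc 2, east 2, south 1
  cycle 3: PE[2][0] → acc 50, east 6, south 8
  cycle 4: PE[2][0] → acc 95, east 5, south 9
  cycle 5: PE[2][0] → acc 95, east 0, south 0
RS (3×3 grid), PE[2][0]:
  cycle 0: PE[2][0] → acc 0, east 0, south 0
  cycle 1: PE[2][0] → acc 0, east 0, south 0
  cycle 2: PE[2][0] → acc 2, east 2, south 1
  cycle 3: PE[2][0] → acc 14, east 14, south 7
  cycle 4: PE[2][0] → acc 0, east 0, south 0
  cycle 5: PE[2][0] → acc 0, east 0, south 0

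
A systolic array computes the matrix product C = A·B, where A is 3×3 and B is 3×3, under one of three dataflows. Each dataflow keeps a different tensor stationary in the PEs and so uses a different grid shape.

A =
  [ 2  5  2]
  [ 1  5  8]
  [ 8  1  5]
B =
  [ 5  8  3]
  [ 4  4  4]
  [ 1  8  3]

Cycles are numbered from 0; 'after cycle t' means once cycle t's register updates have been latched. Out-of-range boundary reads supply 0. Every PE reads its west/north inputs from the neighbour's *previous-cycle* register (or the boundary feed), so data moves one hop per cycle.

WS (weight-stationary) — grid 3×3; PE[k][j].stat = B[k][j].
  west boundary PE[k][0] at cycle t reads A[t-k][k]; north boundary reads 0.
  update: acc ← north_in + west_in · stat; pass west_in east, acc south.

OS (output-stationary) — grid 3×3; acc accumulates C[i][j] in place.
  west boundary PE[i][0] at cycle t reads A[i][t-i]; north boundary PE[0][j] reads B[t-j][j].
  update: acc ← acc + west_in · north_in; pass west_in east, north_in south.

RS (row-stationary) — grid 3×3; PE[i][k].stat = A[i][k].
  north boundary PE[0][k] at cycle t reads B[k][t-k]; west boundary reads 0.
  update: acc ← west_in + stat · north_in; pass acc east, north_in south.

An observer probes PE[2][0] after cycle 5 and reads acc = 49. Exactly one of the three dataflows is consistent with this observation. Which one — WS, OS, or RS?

dataflow = OS

Under WS (3×3), PE[2][0]:
  step 0 · PE2,0: acc=0; fwd→0 fwd↓0
  step 1 · PE2,0: acc=0; fwd→0 fwd↓0
  step 2 · PE2,0: acc=32; fwd→2 fwd↓32
  step 3 · PE2,0: acc=33; fwd→8 fwd↓33
  step 4 · PE2,0: acc=49; fwd→5 fwd↓49
  step 5 · PE2,0: acc=0; fwd→0 fwd↓0
Under OS (3×3), PE[2][0]:
  step 0 · PE2,0: acc=0; fwd→0 fwd↓0
  step 1 · PE2,0: acc=0; fwd→0 fwd↓0
  step 2 · PE2,0: acc=40; fwd→8 fwd↓5
  step 3 · PE2,0: acc=44; fwd→1 fwd↓4
  step 4 · PE2,0: acc=49; fwd→5 fwd↓1
  step 5 · PE2,0: acc=49; fwd→0 fwd↓0
Under RS (3×3), PE[2][0]:
  step 0 · PE2,0: acc=0; fwd→0 fwd↓0
  step 1 · PE2,0: acc=0; fwd→0 fwd↓0
  step 2 · PE2,0: acc=40; fwd→40 fwd↓5
  step 3 · PE2,0: acc=64; fwd→64 fwd↓8
  step 4 · PE2,0: acc=24; fwd→24 fwd↓3
  step 5 · PE2,0: acc=0; fwd→0 fwd↓0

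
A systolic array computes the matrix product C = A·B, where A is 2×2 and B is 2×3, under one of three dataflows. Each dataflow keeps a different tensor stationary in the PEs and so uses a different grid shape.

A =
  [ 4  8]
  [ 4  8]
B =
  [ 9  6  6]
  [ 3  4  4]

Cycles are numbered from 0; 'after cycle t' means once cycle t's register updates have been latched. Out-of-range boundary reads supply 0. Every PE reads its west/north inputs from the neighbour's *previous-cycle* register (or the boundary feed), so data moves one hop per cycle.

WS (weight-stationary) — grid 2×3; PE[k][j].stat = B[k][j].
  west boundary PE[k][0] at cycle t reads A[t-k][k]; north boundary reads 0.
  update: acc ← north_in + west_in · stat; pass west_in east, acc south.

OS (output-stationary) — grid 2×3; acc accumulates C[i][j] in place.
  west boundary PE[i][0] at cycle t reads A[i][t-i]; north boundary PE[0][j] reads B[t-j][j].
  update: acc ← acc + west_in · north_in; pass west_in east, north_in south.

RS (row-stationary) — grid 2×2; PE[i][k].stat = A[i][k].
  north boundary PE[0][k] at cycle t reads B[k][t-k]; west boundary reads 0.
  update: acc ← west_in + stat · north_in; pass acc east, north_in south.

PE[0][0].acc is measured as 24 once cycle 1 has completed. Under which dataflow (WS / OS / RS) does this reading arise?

dataflow = RS

Under WS (2×3), PE[0][0]:
  [0] (0,0) acc=36 (h:4 v:36)
  [1] (0,0) acc=36 (h:4 v:36)
Under OS (2×3), PE[0][0]:
  [0] (0,0) acc=36 (h:4 v:9)
  [1] (0,0) acc=60 (h:8 v:3)
Under RS (2×2), PE[0][0]:
  [0] (0,0) acc=36 (h:36 v:9)
  [1] (0,0) acc=24 (h:24 v:6)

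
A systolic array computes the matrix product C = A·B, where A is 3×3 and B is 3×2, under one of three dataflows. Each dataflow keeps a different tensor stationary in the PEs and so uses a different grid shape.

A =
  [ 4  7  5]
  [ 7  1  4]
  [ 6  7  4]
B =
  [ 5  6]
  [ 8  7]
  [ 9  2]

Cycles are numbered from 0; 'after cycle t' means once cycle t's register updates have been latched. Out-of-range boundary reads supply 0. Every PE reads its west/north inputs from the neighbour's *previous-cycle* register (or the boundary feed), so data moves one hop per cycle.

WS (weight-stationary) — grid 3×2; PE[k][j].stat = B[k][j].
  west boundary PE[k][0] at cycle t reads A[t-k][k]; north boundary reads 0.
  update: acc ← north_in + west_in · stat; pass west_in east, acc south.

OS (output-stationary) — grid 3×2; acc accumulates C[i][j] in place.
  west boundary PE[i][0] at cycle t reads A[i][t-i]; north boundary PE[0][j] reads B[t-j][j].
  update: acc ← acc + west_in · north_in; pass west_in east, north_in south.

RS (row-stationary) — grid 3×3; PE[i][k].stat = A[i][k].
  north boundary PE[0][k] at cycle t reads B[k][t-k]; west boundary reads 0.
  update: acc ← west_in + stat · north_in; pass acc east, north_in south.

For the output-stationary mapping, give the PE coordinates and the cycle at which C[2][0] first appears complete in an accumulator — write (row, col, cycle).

(row, col, cycle) = (2, 0, 4)

OS: C[2][0] accumulates in PE[2][0]:
  step 0 · PE2,0: acc=0; fwd→0 fwd↓0
  step 1 · PE2,0: acc=0; fwd→0 fwd↓0
  step 2 · PE2,0: acc=30; fwd→6 fwd↓5
  step 3 · PE2,0: acc=86; fwd→7 fwd↓8
  step 4 · PE2,0: acc=122; fwd→4 fwd↓9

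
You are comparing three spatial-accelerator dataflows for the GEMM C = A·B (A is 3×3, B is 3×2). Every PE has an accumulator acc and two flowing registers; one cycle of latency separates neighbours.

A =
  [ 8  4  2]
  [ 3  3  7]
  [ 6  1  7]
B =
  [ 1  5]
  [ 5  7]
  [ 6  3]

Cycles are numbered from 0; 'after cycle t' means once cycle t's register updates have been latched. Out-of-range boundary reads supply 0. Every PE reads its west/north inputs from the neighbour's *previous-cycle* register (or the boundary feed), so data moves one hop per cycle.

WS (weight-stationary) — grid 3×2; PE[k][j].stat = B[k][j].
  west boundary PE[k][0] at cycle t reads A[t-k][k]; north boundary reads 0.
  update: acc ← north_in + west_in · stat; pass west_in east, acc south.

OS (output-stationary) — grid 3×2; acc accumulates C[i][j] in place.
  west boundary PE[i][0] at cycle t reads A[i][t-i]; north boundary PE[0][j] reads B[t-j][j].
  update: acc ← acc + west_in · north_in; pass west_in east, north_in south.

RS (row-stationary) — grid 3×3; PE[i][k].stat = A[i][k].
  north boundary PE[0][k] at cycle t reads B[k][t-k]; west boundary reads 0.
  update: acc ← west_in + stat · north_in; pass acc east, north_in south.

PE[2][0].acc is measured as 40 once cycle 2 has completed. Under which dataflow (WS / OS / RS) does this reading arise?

dataflow = WS

WS [3×2] PE[2][0] across cycles:
  0: (2,0).acc=0  regs=<0,0>
  1: (2,0).acc=0  regs=<0,0>
  2: (2,0).acc=40  regs=<2,40>
OS [3×2] PE[2][0] across cycles:
  0: (2,0).acc=0  regs=<0,0>
  1: (2,0).acc=0  regs=<0,0>
  2: (2,0).acc=6  regs=<6,1>
RS [3×3] PE[2][0] across cycles:
  0: (2,0).acc=0  regs=<0,0>
  1: (2,0).acc=0  regs=<0,0>
  2: (2,0).acc=6  regs=<6,1>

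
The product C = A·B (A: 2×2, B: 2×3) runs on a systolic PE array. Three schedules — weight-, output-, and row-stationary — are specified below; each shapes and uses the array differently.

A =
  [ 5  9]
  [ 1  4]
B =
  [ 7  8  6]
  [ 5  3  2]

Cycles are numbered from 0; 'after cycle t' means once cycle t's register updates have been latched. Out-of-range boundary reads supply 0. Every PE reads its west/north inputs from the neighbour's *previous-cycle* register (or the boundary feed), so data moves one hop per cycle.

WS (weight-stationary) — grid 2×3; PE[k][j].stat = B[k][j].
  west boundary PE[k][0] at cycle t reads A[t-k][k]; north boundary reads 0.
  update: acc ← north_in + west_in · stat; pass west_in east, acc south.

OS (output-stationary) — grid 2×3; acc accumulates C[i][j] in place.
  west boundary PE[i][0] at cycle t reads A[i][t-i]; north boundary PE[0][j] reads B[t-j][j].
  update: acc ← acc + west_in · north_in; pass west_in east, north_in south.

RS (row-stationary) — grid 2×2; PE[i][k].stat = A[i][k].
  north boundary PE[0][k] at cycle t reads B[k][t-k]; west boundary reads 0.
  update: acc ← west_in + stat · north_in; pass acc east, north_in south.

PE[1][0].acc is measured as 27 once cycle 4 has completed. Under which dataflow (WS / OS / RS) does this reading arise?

dataflow = OS

Under WS (2×3), PE[1][0]:
  @0  [1,0]  acc 0  |  →0  ↓0
  @1  [1,0]  acc 80  |  →9  ↓80
  @2  [1,0]  acc 27  |  →4  ↓27
  @3  [1,0]  acc 0  |  →0  ↓0
  @4  [1,0]  acc 0  |  →0  ↓0
Under OS (2×3), PE[1][0]:
  @0  [1,0]  acc 0  |  →0  ↓0
  @1  [1,0]  acc 7  |  →1  ↓7
  @2  [1,0]  acc 27  |  →4  ↓5
  @3  [1,0]  acc 27  |  →0  ↓0
  @4  [1,0]  acc 27  |  →0  ↓0
Under RS (2×2), PE[1][0]:
  @0  [1,0]  acc 0  |  →0  ↓0
  @1  [1,0]  acc 7  |  →7  ↓7
  @2  [1,0]  acc 8  |  →8  ↓8
  @3  [1,0]  acc 6  |  →6  ↓6
  @4  [1,0]  acc 0  |  →0  ↓0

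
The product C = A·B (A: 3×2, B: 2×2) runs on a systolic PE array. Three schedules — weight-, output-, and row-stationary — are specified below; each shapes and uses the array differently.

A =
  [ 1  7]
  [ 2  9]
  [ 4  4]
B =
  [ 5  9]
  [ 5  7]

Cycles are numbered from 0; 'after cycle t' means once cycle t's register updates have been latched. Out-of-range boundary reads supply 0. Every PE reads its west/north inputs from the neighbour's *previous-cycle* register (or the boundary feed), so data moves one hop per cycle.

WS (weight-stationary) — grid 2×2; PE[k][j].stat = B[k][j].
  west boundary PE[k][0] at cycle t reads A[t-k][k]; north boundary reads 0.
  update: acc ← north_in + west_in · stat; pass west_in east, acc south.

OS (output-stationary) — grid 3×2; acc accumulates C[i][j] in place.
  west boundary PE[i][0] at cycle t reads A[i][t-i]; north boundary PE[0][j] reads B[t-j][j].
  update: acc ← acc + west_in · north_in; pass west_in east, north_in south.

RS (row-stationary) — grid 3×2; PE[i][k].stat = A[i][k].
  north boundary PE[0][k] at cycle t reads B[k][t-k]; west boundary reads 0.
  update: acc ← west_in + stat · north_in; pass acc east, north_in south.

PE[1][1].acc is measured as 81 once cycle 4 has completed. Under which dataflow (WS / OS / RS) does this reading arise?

Under WS (2×2), PE[1][1]:
  t=0 PE[1][1]: acc=0 h=0 v=0
  t=1 PE[1][1]: acc=0 h=0 v=0
  t=2 PE[1][1]: acc=58 h=7 v=58
  t=3 PE[1][1]: acc=81 h=9 v=81
  t=4 PE[1][1]: acc=64 h=4 v=64
Under OS (3×2), PE[1][1]:
  t=0 PE[1][1]: acc=0 h=0 v=0
  t=1 PE[1][1]: acc=0 h=0 v=0
  t=2 PE[1][1]: acc=18 h=2 v=9
  t=3 PE[1][1]: acc=81 h=9 v=7
  t=4 PE[1][1]: acc=81 h=0 v=0
Under RS (3×2), PE[1][1]:
  t=0 PE[1][1]: acc=0 h=0 v=0
  t=1 PE[1][1]: acc=0 h=0 v=0
  t=2 PE[1][1]: acc=55 h=55 v=5
  t=3 PE[1][1]: acc=81 h=81 v=7
  t=4 PE[1][1]: acc=0 h=0 v=0

dataflow = OS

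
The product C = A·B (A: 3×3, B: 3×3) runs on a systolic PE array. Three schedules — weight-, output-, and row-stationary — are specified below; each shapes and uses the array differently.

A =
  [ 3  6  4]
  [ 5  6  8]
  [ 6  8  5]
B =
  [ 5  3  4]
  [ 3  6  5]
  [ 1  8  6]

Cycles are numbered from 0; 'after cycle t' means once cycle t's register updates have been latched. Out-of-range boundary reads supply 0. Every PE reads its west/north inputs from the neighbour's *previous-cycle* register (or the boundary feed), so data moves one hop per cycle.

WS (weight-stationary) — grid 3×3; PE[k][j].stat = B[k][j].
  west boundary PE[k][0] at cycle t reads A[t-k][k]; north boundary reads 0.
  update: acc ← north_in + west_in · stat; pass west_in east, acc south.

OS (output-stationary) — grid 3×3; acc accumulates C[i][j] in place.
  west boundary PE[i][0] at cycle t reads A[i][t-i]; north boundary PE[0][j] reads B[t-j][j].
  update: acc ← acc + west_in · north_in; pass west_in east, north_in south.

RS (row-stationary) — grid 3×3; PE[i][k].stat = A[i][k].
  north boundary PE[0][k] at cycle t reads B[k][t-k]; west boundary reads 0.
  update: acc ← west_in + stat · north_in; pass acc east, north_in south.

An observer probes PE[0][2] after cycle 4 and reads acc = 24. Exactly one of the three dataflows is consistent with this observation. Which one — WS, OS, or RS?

dataflow = WS

WS (3×3 grid), PE[0][2]:
  [0] (0,2) acc=0 (h:0 v:0)
  [1] (0,2) acc=0 (h:0 v:0)
  [2] (0,2) acc=12 (h:3 v:12)
  [3] (0,2) acc=20 (h:5 v:20)
  [4] (0,2) acc=24 (h:6 v:24)
OS (3×3 grid), PE[0][2]:
  [0] (0,2) acc=0 (h:0 v:0)
  [1] (0,2) acc=0 (h:0 v:0)
  [2] (0,2) acc=12 (h:3 v:4)
  [3] (0,2) acc=42 (h:6 v:5)
  [4] (0,2) acc=66 (h:4 v:6)
RS (3×3 grid), PE[0][2]:
  [0] (0,2) acc=0 (h:0 v:0)
  [1] (0,2) acc=0 (h:0 v:0)
  [2] (0,2) acc=37 (h:37 v:1)
  [3] (0,2) acc=77 (h:77 v:8)
  [4] (0,2) acc=66 (h:66 v:6)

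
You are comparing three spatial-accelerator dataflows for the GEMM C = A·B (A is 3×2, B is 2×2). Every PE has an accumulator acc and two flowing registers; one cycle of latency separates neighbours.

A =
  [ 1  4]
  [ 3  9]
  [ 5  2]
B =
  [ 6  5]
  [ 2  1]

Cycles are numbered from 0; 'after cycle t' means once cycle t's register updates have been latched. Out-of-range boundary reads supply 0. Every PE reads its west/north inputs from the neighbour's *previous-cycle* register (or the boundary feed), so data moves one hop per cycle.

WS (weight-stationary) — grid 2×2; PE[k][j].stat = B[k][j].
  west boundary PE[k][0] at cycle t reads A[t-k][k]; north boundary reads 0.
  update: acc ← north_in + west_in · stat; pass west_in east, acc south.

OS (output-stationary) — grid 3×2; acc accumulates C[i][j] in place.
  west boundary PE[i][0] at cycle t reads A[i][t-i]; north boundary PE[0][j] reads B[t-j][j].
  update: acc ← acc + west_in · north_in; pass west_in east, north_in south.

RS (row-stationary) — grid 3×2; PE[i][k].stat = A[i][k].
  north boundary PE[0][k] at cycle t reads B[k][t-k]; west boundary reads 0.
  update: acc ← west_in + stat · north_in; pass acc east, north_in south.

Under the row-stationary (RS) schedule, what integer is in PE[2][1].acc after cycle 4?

PE[2][1].acc = 27

RS (3×2). Following PE[2][1] plus its west/north inputs:
  c0 r1c1: 0 / 0 / 0
  c0 r2c0: 0 / 0 / 0
  c0 r2c1: 0 / 0 / 0
  c1 r1c1: 0 / 0 / 0
  c1 r2c0: 0 / 0 / 0
  c1 r2c1: 0 / 0 / 0
  c2 r1c1: 36 / 36 / 2
  c2 r2c0: 30 / 30 / 6
  c2 r2c1: 0 / 0 / 0
  c3 r1c1: 24 / 24 / 1
  c3 r2c0: 25 / 25 / 5
  c3 r2c1: 34 / 34 / 2
  c4 r1c1: 0 / 0 / 0
  c4 r2c0: 0 / 0 / 0
  c4 r2c1: 27 / 27 / 1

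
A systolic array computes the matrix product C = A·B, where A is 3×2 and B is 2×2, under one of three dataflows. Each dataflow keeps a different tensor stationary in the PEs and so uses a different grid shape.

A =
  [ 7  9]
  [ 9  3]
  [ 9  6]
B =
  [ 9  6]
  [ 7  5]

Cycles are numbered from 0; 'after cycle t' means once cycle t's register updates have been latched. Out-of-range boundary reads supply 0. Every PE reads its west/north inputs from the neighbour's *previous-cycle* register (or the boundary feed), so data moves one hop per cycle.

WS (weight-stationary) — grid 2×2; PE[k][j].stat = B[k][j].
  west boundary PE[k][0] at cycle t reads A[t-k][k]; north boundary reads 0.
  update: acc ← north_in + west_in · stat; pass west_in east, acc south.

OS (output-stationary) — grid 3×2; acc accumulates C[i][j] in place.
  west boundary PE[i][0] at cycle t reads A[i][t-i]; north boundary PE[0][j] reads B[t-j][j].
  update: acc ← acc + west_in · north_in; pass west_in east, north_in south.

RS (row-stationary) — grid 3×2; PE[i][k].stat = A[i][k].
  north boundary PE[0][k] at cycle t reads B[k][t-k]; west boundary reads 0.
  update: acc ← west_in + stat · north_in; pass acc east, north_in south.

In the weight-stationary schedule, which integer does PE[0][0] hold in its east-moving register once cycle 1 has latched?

register = 9

WS on a 2×2 grid — tracing PE[0][0] and its feeders:
  @0  [0,0]  acc 63  |  →7  ↓63
  @1  [0,0]  acc 81  |  →9  ↓81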